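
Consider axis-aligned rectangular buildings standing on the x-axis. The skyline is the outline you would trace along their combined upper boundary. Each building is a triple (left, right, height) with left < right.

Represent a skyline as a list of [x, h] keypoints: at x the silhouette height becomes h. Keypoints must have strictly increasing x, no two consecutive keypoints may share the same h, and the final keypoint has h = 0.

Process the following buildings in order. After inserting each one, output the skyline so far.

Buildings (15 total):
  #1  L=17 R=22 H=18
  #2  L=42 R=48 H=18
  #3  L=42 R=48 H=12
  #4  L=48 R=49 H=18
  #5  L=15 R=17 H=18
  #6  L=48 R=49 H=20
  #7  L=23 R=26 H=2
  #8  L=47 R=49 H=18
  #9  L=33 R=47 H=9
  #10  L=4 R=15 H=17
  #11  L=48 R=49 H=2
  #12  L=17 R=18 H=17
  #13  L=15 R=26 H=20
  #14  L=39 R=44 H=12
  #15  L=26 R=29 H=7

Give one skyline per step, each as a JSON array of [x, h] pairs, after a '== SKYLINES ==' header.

== SKYLINES ==
[[17,18],[22,0]]
[[17,18],[22,0],[42,18],[48,0]]
[[17,18],[22,0],[42,18],[48,0]]
[[17,18],[22,0],[42,18],[49,0]]
[[15,18],[22,0],[42,18],[49,0]]
[[15,18],[22,0],[42,18],[48,20],[49,0]]
[[15,18],[22,0],[23,2],[26,0],[42,18],[48,20],[49,0]]
[[15,18],[22,0],[23,2],[26,0],[42,18],[48,20],[49,0]]
[[15,18],[22,0],[23,2],[26,0],[33,9],[42,18],[48,20],[49,0]]
[[4,17],[15,18],[22,0],[23,2],[26,0],[33,9],[42,18],[48,20],[49,0]]
[[4,17],[15,18],[22,0],[23,2],[26,0],[33,9],[42,18],[48,20],[49,0]]
[[4,17],[15,18],[22,0],[23,2],[26,0],[33,9],[42,18],[48,20],[49,0]]
[[4,17],[15,20],[26,0],[33,9],[42,18],[48,20],[49,0]]
[[4,17],[15,20],[26,0],[33,9],[39,12],[42,18],[48,20],[49,0]]
[[4,17],[15,20],[26,7],[29,0],[33,9],[39,12],[42,18],[48,20],[49,0]]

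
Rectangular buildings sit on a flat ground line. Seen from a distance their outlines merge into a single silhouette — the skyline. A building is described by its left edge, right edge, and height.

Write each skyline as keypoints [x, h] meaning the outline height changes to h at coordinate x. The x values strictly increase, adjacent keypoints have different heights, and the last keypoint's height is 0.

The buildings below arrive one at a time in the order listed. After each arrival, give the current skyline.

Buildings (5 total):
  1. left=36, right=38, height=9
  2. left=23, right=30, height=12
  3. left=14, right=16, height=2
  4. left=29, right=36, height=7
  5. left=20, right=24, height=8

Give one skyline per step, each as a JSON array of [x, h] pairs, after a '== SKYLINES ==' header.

== SKYLINES ==
[[36,9],[38,0]]
[[23,12],[30,0],[36,9],[38,0]]
[[14,2],[16,0],[23,12],[30,0],[36,9],[38,0]]
[[14,2],[16,0],[23,12],[30,7],[36,9],[38,0]]
[[14,2],[16,0],[20,8],[23,12],[30,7],[36,9],[38,0]]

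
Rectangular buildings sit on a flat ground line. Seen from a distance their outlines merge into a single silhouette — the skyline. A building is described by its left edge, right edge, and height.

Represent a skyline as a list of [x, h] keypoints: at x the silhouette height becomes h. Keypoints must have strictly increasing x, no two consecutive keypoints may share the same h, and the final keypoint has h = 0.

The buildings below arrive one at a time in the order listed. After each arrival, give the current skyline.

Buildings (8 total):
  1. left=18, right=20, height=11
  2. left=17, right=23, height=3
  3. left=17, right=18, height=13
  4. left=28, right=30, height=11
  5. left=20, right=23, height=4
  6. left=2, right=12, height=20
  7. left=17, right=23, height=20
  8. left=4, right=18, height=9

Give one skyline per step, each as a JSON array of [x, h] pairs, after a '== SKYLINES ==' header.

== SKYLINES ==
[[18,11],[20,0]]
[[17,3],[18,11],[20,3],[23,0]]
[[17,13],[18,11],[20,3],[23,0]]
[[17,13],[18,11],[20,3],[23,0],[28,11],[30,0]]
[[17,13],[18,11],[20,4],[23,0],[28,11],[30,0]]
[[2,20],[12,0],[17,13],[18,11],[20,4],[23,0],[28,11],[30,0]]
[[2,20],[12,0],[17,20],[23,0],[28,11],[30,0]]
[[2,20],[12,9],[17,20],[23,0],[28,11],[30,0]]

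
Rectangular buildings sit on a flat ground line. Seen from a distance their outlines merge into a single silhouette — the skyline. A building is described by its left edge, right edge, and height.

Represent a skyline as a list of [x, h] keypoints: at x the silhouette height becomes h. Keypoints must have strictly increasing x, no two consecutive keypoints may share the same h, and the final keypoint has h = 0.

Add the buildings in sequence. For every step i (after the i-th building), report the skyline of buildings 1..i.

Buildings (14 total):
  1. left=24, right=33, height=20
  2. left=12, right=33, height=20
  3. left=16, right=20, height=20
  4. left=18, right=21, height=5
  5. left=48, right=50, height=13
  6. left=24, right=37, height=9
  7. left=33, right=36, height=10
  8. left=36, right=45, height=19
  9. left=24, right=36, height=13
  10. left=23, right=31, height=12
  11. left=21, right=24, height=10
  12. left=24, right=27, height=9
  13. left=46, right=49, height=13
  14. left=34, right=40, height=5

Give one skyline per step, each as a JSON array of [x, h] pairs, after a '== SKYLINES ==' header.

== SKYLINES ==
[[24,20],[33,0]]
[[12,20],[33,0]]
[[12,20],[33,0]]
[[12,20],[33,0]]
[[12,20],[33,0],[48,13],[50,0]]
[[12,20],[33,9],[37,0],[48,13],[50,0]]
[[12,20],[33,10],[36,9],[37,0],[48,13],[50,0]]
[[12,20],[33,10],[36,19],[45,0],[48,13],[50,0]]
[[12,20],[33,13],[36,19],[45,0],[48,13],[50,0]]
[[12,20],[33,13],[36,19],[45,0],[48,13],[50,0]]
[[12,20],[33,13],[36,19],[45,0],[48,13],[50,0]]
[[12,20],[33,13],[36,19],[45,0],[48,13],[50,0]]
[[12,20],[33,13],[36,19],[45,0],[46,13],[50,0]]
[[12,20],[33,13],[36,19],[45,0],[46,13],[50,0]]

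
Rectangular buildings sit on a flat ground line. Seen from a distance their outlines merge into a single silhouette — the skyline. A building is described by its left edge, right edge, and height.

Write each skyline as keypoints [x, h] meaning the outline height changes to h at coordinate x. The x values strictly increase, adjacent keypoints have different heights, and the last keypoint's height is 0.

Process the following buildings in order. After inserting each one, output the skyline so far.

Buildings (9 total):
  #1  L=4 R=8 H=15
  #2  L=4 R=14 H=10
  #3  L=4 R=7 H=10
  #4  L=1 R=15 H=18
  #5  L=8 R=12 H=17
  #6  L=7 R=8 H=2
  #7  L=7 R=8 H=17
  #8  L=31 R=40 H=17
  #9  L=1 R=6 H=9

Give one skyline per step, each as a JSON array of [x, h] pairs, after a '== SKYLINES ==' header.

== SKYLINES ==
[[4,15],[8,0]]
[[4,15],[8,10],[14,0]]
[[4,15],[8,10],[14,0]]
[[1,18],[15,0]]
[[1,18],[15,0]]
[[1,18],[15,0]]
[[1,18],[15,0]]
[[1,18],[15,0],[31,17],[40,0]]
[[1,18],[15,0],[31,17],[40,0]]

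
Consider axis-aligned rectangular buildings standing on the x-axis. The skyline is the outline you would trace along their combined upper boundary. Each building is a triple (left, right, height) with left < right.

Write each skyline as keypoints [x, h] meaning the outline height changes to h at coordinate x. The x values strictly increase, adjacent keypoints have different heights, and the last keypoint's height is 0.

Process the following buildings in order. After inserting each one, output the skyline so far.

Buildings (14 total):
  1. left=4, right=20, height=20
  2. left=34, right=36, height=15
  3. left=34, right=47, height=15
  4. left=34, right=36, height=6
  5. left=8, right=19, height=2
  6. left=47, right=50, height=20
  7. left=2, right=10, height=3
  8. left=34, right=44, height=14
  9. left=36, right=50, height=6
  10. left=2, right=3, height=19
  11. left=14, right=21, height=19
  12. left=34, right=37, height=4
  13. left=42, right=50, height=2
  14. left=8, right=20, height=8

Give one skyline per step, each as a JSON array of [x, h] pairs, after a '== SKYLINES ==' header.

== SKYLINES ==
[[4,20],[20,0]]
[[4,20],[20,0],[34,15],[36,0]]
[[4,20],[20,0],[34,15],[47,0]]
[[4,20],[20,0],[34,15],[47,0]]
[[4,20],[20,0],[34,15],[47,0]]
[[4,20],[20,0],[34,15],[47,20],[50,0]]
[[2,3],[4,20],[20,0],[34,15],[47,20],[50,0]]
[[2,3],[4,20],[20,0],[34,15],[47,20],[50,0]]
[[2,3],[4,20],[20,0],[34,15],[47,20],[50,0]]
[[2,19],[3,3],[4,20],[20,0],[34,15],[47,20],[50,0]]
[[2,19],[3,3],[4,20],[20,19],[21,0],[34,15],[47,20],[50,0]]
[[2,19],[3,3],[4,20],[20,19],[21,0],[34,15],[47,20],[50,0]]
[[2,19],[3,3],[4,20],[20,19],[21,0],[34,15],[47,20],[50,0]]
[[2,19],[3,3],[4,20],[20,19],[21,0],[34,15],[47,20],[50,0]]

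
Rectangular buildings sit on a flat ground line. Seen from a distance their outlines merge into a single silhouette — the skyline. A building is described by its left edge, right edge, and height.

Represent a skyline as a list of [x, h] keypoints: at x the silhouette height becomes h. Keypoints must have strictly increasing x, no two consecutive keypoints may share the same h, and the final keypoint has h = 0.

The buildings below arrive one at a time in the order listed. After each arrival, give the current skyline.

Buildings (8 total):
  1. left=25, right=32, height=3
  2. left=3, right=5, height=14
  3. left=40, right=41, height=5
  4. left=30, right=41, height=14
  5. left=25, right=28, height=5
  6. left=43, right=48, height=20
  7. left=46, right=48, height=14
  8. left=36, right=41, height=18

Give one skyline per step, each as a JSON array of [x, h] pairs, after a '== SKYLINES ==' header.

== SKYLINES ==
[[25,3],[32,0]]
[[3,14],[5,0],[25,3],[32,0]]
[[3,14],[5,0],[25,3],[32,0],[40,5],[41,0]]
[[3,14],[5,0],[25,3],[30,14],[41,0]]
[[3,14],[5,0],[25,5],[28,3],[30,14],[41,0]]
[[3,14],[5,0],[25,5],[28,3],[30,14],[41,0],[43,20],[48,0]]
[[3,14],[5,0],[25,5],[28,3],[30,14],[41,0],[43,20],[48,0]]
[[3,14],[5,0],[25,5],[28,3],[30,14],[36,18],[41,0],[43,20],[48,0]]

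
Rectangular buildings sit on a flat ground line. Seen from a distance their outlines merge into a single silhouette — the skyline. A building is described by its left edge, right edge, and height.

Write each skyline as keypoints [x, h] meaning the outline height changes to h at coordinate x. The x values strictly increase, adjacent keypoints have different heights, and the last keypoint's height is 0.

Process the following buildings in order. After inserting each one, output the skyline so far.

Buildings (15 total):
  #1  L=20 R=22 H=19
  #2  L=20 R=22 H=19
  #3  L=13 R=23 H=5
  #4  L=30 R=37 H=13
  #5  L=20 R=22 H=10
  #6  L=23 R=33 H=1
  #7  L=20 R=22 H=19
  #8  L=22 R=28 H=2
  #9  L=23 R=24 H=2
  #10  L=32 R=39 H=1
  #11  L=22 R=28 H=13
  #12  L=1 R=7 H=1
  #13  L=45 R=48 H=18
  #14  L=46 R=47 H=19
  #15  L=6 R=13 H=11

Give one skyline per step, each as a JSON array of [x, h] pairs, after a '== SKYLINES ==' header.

== SKYLINES ==
[[20,19],[22,0]]
[[20,19],[22,0]]
[[13,5],[20,19],[22,5],[23,0]]
[[13,5],[20,19],[22,5],[23,0],[30,13],[37,0]]
[[13,5],[20,19],[22,5],[23,0],[30,13],[37,0]]
[[13,5],[20,19],[22,5],[23,1],[30,13],[37,0]]
[[13,5],[20,19],[22,5],[23,1],[30,13],[37,0]]
[[13,5],[20,19],[22,5],[23,2],[28,1],[30,13],[37,0]]
[[13,5],[20,19],[22,5],[23,2],[28,1],[30,13],[37,0]]
[[13,5],[20,19],[22,5],[23,2],[28,1],[30,13],[37,1],[39,0]]
[[13,5],[20,19],[22,13],[28,1],[30,13],[37,1],[39,0]]
[[1,1],[7,0],[13,5],[20,19],[22,13],[28,1],[30,13],[37,1],[39,0]]
[[1,1],[7,0],[13,5],[20,19],[22,13],[28,1],[30,13],[37,1],[39,0],[45,18],[48,0]]
[[1,1],[7,0],[13,5],[20,19],[22,13],[28,1],[30,13],[37,1],[39,0],[45,18],[46,19],[47,18],[48,0]]
[[1,1],[6,11],[13,5],[20,19],[22,13],[28,1],[30,13],[37,1],[39,0],[45,18],[46,19],[47,18],[48,0]]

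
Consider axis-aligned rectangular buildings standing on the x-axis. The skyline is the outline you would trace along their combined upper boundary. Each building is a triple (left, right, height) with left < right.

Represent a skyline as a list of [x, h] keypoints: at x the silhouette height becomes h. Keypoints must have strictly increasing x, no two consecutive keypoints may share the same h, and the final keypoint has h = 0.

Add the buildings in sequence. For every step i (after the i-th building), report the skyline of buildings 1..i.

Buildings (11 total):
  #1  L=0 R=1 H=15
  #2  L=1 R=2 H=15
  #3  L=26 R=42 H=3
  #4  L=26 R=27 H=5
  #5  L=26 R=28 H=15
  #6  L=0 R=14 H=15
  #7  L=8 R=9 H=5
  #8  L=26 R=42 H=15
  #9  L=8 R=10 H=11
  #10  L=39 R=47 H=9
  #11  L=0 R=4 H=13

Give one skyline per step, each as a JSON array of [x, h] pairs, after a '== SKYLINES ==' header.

== SKYLINES ==
[[0,15],[1,0]]
[[0,15],[2,0]]
[[0,15],[2,0],[26,3],[42,0]]
[[0,15],[2,0],[26,5],[27,3],[42,0]]
[[0,15],[2,0],[26,15],[28,3],[42,0]]
[[0,15],[14,0],[26,15],[28,3],[42,0]]
[[0,15],[14,0],[26,15],[28,3],[42,0]]
[[0,15],[14,0],[26,15],[42,0]]
[[0,15],[14,0],[26,15],[42,0]]
[[0,15],[14,0],[26,15],[42,9],[47,0]]
[[0,15],[14,0],[26,15],[42,9],[47,0]]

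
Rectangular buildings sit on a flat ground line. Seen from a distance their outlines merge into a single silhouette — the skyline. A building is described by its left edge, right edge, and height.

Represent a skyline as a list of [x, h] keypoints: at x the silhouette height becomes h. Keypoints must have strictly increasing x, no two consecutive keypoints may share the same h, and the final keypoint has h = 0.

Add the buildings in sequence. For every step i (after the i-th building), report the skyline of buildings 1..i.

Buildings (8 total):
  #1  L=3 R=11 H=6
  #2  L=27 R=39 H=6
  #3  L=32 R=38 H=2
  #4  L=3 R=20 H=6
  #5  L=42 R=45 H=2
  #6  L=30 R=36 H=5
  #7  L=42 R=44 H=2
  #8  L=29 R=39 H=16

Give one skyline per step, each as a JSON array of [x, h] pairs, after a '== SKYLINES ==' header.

== SKYLINES ==
[[3,6],[11,0]]
[[3,6],[11,0],[27,6],[39,0]]
[[3,6],[11,0],[27,6],[39,0]]
[[3,6],[20,0],[27,6],[39,0]]
[[3,6],[20,0],[27,6],[39,0],[42,2],[45,0]]
[[3,6],[20,0],[27,6],[39,0],[42,2],[45,0]]
[[3,6],[20,0],[27,6],[39,0],[42,2],[45,0]]
[[3,6],[20,0],[27,6],[29,16],[39,0],[42,2],[45,0]]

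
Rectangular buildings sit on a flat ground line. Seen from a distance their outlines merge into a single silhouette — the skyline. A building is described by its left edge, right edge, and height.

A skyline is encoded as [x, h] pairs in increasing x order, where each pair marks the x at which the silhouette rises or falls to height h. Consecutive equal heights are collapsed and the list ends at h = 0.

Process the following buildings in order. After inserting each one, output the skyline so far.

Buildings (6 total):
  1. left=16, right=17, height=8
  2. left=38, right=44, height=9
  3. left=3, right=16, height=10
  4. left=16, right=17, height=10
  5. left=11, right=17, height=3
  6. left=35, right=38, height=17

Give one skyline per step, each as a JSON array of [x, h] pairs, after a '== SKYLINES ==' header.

== SKYLINES ==
[[16,8],[17,0]]
[[16,8],[17,0],[38,9],[44,0]]
[[3,10],[16,8],[17,0],[38,9],[44,0]]
[[3,10],[17,0],[38,9],[44,0]]
[[3,10],[17,0],[38,9],[44,0]]
[[3,10],[17,0],[35,17],[38,9],[44,0]]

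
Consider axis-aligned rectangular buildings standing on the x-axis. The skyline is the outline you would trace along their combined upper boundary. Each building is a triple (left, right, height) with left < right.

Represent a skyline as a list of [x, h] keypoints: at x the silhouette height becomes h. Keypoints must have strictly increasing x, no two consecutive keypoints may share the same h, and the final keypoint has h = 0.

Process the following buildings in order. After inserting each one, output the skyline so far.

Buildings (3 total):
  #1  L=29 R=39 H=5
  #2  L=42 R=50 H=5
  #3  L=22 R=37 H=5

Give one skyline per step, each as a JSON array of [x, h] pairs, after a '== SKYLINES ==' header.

== SKYLINES ==
[[29,5],[39,0]]
[[29,5],[39,0],[42,5],[50,0]]
[[22,5],[39,0],[42,5],[50,0]]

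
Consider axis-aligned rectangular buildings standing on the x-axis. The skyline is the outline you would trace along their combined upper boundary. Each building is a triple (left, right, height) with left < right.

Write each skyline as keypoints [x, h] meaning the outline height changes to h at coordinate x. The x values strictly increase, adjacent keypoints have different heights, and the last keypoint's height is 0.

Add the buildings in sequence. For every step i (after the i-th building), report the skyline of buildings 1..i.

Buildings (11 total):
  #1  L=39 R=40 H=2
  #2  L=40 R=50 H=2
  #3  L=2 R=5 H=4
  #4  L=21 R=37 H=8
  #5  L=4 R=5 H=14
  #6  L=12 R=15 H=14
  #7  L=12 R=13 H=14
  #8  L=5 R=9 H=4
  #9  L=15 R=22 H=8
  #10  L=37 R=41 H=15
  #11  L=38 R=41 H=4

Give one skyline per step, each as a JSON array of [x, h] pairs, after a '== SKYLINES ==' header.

== SKYLINES ==
[[39,2],[40,0]]
[[39,2],[50,0]]
[[2,4],[5,0],[39,2],[50,0]]
[[2,4],[5,0],[21,8],[37,0],[39,2],[50,0]]
[[2,4],[4,14],[5,0],[21,8],[37,0],[39,2],[50,0]]
[[2,4],[4,14],[5,0],[12,14],[15,0],[21,8],[37,0],[39,2],[50,0]]
[[2,4],[4,14],[5,0],[12,14],[15,0],[21,8],[37,0],[39,2],[50,0]]
[[2,4],[4,14],[5,4],[9,0],[12,14],[15,0],[21,8],[37,0],[39,2],[50,0]]
[[2,4],[4,14],[5,4],[9,0],[12,14],[15,8],[37,0],[39,2],[50,0]]
[[2,4],[4,14],[5,4],[9,0],[12,14],[15,8],[37,15],[41,2],[50,0]]
[[2,4],[4,14],[5,4],[9,0],[12,14],[15,8],[37,15],[41,2],[50,0]]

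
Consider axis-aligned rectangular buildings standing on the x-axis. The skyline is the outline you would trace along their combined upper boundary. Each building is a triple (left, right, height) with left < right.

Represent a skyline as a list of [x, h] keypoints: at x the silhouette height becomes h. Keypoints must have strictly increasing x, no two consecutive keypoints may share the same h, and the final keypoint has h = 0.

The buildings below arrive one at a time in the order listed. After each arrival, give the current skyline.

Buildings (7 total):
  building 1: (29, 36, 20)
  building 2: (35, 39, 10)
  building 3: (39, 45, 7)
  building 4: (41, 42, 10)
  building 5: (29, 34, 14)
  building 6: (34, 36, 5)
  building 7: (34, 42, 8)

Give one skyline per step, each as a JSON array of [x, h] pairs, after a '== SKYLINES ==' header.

== SKYLINES ==
[[29,20],[36,0]]
[[29,20],[36,10],[39,0]]
[[29,20],[36,10],[39,7],[45,0]]
[[29,20],[36,10],[39,7],[41,10],[42,7],[45,0]]
[[29,20],[36,10],[39,7],[41,10],[42,7],[45,0]]
[[29,20],[36,10],[39,7],[41,10],[42,7],[45,0]]
[[29,20],[36,10],[39,8],[41,10],[42,7],[45,0]]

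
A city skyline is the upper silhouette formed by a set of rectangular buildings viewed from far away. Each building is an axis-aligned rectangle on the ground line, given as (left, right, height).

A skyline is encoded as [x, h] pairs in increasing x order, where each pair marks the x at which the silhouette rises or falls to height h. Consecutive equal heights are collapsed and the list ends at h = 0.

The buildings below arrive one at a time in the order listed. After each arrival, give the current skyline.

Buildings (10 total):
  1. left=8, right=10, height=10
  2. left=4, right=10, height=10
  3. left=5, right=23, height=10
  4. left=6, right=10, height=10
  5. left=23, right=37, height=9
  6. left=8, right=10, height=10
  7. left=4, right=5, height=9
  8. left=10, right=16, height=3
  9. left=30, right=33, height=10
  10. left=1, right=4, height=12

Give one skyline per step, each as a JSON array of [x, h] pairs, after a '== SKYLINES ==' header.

== SKYLINES ==
[[8,10],[10,0]]
[[4,10],[10,0]]
[[4,10],[23,0]]
[[4,10],[23,0]]
[[4,10],[23,9],[37,0]]
[[4,10],[23,9],[37,0]]
[[4,10],[23,9],[37,0]]
[[4,10],[23,9],[37,0]]
[[4,10],[23,9],[30,10],[33,9],[37,0]]
[[1,12],[4,10],[23,9],[30,10],[33,9],[37,0]]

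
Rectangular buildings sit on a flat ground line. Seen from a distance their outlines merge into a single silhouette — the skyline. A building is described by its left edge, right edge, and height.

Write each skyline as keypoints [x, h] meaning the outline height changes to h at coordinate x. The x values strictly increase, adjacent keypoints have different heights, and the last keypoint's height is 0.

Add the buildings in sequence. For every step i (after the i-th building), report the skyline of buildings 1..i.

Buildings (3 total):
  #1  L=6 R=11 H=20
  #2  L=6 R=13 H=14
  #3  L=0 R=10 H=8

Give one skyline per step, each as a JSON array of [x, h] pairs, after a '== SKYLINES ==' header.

== SKYLINES ==
[[6,20],[11,0]]
[[6,20],[11,14],[13,0]]
[[0,8],[6,20],[11,14],[13,0]]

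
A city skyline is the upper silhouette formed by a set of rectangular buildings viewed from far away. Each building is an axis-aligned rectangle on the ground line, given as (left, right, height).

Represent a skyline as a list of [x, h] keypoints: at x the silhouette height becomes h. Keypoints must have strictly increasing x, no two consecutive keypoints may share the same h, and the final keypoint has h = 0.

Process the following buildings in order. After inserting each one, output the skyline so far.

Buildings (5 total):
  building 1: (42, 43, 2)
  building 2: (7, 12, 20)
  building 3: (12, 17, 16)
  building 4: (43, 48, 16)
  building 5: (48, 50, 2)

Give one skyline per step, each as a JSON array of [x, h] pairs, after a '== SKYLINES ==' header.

== SKYLINES ==
[[42,2],[43,0]]
[[7,20],[12,0],[42,2],[43,0]]
[[7,20],[12,16],[17,0],[42,2],[43,0]]
[[7,20],[12,16],[17,0],[42,2],[43,16],[48,0]]
[[7,20],[12,16],[17,0],[42,2],[43,16],[48,2],[50,0]]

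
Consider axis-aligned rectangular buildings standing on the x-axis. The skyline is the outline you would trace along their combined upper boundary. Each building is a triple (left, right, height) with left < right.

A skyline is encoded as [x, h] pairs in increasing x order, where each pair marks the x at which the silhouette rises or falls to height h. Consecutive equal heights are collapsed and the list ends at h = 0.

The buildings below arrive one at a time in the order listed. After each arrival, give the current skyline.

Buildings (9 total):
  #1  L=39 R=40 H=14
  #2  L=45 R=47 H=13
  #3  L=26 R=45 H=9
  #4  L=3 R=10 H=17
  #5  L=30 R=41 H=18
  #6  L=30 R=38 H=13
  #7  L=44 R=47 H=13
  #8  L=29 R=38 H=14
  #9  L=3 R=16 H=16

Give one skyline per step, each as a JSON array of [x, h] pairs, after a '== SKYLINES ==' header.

== SKYLINES ==
[[39,14],[40,0]]
[[39,14],[40,0],[45,13],[47,0]]
[[26,9],[39,14],[40,9],[45,13],[47,0]]
[[3,17],[10,0],[26,9],[39,14],[40,9],[45,13],[47,0]]
[[3,17],[10,0],[26,9],[30,18],[41,9],[45,13],[47,0]]
[[3,17],[10,0],[26,9],[30,18],[41,9],[45,13],[47,0]]
[[3,17],[10,0],[26,9],[30,18],[41,9],[44,13],[47,0]]
[[3,17],[10,0],[26,9],[29,14],[30,18],[41,9],[44,13],[47,0]]
[[3,17],[10,16],[16,0],[26,9],[29,14],[30,18],[41,9],[44,13],[47,0]]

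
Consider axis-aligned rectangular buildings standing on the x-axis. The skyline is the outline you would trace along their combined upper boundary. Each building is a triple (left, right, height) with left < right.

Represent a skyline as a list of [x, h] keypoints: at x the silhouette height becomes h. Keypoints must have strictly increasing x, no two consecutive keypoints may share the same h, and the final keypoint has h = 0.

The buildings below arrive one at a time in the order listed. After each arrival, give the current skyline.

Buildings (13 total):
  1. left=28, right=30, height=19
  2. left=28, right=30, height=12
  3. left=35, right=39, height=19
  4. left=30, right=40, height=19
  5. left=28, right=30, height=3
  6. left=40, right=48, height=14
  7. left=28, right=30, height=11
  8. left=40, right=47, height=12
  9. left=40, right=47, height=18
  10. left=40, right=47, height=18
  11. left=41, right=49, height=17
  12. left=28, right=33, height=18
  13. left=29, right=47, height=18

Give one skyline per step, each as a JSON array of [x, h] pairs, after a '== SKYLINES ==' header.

== SKYLINES ==
[[28,19],[30,0]]
[[28,19],[30,0]]
[[28,19],[30,0],[35,19],[39,0]]
[[28,19],[40,0]]
[[28,19],[40,0]]
[[28,19],[40,14],[48,0]]
[[28,19],[40,14],[48,0]]
[[28,19],[40,14],[48,0]]
[[28,19],[40,18],[47,14],[48,0]]
[[28,19],[40,18],[47,14],[48,0]]
[[28,19],[40,18],[47,17],[49,0]]
[[28,19],[40,18],[47,17],[49,0]]
[[28,19],[40,18],[47,17],[49,0]]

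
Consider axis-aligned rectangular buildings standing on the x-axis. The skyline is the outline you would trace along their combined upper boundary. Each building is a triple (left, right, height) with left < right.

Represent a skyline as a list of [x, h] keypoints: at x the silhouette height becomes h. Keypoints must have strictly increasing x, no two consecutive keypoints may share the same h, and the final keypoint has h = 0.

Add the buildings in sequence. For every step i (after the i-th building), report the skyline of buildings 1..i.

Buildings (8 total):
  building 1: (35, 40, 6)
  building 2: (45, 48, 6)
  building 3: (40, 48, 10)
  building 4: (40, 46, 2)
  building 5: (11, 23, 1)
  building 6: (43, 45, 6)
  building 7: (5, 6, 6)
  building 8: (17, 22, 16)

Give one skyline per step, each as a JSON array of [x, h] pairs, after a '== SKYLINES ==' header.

== SKYLINES ==
[[35,6],[40,0]]
[[35,6],[40,0],[45,6],[48,0]]
[[35,6],[40,10],[48,0]]
[[35,6],[40,10],[48,0]]
[[11,1],[23,0],[35,6],[40,10],[48,0]]
[[11,1],[23,0],[35,6],[40,10],[48,0]]
[[5,6],[6,0],[11,1],[23,0],[35,6],[40,10],[48,0]]
[[5,6],[6,0],[11,1],[17,16],[22,1],[23,0],[35,6],[40,10],[48,0]]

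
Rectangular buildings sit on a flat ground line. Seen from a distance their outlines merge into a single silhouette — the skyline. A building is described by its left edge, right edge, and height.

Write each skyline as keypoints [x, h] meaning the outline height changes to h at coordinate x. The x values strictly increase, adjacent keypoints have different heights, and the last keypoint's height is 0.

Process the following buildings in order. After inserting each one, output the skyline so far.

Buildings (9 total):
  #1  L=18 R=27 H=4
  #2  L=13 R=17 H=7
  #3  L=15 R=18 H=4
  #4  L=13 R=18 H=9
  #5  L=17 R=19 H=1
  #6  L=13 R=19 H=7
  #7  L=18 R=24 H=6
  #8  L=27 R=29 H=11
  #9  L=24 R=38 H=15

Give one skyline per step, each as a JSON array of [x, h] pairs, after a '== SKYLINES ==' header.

== SKYLINES ==
[[18,4],[27,0]]
[[13,7],[17,0],[18,4],[27,0]]
[[13,7],[17,4],[27,0]]
[[13,9],[18,4],[27,0]]
[[13,9],[18,4],[27,0]]
[[13,9],[18,7],[19,4],[27,0]]
[[13,9],[18,7],[19,6],[24,4],[27,0]]
[[13,9],[18,7],[19,6],[24,4],[27,11],[29,0]]
[[13,9],[18,7],[19,6],[24,15],[38,0]]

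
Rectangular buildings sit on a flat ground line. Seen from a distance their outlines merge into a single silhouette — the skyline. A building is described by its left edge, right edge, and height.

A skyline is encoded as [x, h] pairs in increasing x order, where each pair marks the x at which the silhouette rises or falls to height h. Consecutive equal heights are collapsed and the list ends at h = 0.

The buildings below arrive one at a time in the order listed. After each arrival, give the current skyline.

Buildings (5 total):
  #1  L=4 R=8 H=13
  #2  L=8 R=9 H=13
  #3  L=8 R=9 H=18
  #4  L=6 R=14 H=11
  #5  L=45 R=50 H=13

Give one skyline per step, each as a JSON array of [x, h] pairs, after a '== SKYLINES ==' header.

== SKYLINES ==
[[4,13],[8,0]]
[[4,13],[9,0]]
[[4,13],[8,18],[9,0]]
[[4,13],[8,18],[9,11],[14,0]]
[[4,13],[8,18],[9,11],[14,0],[45,13],[50,0]]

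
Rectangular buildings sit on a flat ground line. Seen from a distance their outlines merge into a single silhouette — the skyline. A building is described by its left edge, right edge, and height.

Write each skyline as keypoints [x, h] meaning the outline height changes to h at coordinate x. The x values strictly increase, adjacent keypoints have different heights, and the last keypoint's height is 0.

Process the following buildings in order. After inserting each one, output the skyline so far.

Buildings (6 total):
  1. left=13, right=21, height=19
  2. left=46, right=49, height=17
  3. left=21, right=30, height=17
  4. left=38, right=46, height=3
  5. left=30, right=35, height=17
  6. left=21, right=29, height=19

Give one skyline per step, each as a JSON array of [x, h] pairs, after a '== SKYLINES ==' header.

== SKYLINES ==
[[13,19],[21,0]]
[[13,19],[21,0],[46,17],[49,0]]
[[13,19],[21,17],[30,0],[46,17],[49,0]]
[[13,19],[21,17],[30,0],[38,3],[46,17],[49,0]]
[[13,19],[21,17],[35,0],[38,3],[46,17],[49,0]]
[[13,19],[29,17],[35,0],[38,3],[46,17],[49,0]]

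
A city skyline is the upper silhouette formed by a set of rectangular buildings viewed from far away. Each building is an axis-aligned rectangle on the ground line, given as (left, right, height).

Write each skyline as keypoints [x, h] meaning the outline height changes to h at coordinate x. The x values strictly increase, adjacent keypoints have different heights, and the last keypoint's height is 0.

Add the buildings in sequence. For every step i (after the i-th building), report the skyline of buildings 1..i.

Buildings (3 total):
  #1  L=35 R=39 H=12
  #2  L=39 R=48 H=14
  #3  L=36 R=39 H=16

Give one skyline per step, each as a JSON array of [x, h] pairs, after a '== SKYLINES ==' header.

== SKYLINES ==
[[35,12],[39,0]]
[[35,12],[39,14],[48,0]]
[[35,12],[36,16],[39,14],[48,0]]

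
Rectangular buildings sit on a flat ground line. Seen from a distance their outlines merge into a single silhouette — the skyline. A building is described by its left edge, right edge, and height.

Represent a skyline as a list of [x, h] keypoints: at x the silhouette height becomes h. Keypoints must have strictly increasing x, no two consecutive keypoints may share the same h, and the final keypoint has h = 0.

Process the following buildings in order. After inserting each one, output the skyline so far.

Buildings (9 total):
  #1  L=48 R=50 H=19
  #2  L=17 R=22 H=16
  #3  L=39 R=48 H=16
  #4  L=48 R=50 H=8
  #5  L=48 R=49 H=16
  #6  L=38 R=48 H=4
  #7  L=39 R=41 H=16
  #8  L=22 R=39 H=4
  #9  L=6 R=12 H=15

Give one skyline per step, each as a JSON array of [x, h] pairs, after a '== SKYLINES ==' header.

== SKYLINES ==
[[48,19],[50,0]]
[[17,16],[22,0],[48,19],[50,0]]
[[17,16],[22,0],[39,16],[48,19],[50,0]]
[[17,16],[22,0],[39,16],[48,19],[50,0]]
[[17,16],[22,0],[39,16],[48,19],[50,0]]
[[17,16],[22,0],[38,4],[39,16],[48,19],[50,0]]
[[17,16],[22,0],[38,4],[39,16],[48,19],[50,0]]
[[17,16],[22,4],[39,16],[48,19],[50,0]]
[[6,15],[12,0],[17,16],[22,4],[39,16],[48,19],[50,0]]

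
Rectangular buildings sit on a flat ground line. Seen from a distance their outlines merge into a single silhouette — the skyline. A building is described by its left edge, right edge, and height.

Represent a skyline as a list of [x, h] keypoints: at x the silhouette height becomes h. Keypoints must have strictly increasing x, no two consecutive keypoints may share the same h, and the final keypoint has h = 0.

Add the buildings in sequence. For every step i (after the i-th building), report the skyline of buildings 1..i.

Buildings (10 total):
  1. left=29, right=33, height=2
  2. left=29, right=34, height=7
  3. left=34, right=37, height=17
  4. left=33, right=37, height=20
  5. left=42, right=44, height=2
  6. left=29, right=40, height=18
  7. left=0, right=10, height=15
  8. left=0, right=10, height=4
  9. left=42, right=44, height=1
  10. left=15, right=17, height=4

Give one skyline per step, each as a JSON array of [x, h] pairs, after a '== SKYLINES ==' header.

== SKYLINES ==
[[29,2],[33,0]]
[[29,7],[34,0]]
[[29,7],[34,17],[37,0]]
[[29,7],[33,20],[37,0]]
[[29,7],[33,20],[37,0],[42,2],[44,0]]
[[29,18],[33,20],[37,18],[40,0],[42,2],[44,0]]
[[0,15],[10,0],[29,18],[33,20],[37,18],[40,0],[42,2],[44,0]]
[[0,15],[10,0],[29,18],[33,20],[37,18],[40,0],[42,2],[44,0]]
[[0,15],[10,0],[29,18],[33,20],[37,18],[40,0],[42,2],[44,0]]
[[0,15],[10,0],[15,4],[17,0],[29,18],[33,20],[37,18],[40,0],[42,2],[44,0]]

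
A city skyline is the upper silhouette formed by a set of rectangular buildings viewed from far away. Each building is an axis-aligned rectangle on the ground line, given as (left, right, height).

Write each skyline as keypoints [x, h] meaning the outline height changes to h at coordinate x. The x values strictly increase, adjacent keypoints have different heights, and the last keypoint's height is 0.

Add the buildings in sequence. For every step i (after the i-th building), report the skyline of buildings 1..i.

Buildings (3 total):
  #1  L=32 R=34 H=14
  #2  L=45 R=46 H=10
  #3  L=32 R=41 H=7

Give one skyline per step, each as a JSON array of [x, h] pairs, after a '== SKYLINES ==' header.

== SKYLINES ==
[[32,14],[34,0]]
[[32,14],[34,0],[45,10],[46,0]]
[[32,14],[34,7],[41,0],[45,10],[46,0]]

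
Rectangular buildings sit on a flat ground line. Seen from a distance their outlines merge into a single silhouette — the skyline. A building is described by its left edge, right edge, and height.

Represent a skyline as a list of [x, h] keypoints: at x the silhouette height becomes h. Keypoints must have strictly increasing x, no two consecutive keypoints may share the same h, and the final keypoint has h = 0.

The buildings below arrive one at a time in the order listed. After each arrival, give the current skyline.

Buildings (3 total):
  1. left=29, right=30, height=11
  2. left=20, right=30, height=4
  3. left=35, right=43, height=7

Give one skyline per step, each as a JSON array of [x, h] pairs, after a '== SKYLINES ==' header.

== SKYLINES ==
[[29,11],[30,0]]
[[20,4],[29,11],[30,0]]
[[20,4],[29,11],[30,0],[35,7],[43,0]]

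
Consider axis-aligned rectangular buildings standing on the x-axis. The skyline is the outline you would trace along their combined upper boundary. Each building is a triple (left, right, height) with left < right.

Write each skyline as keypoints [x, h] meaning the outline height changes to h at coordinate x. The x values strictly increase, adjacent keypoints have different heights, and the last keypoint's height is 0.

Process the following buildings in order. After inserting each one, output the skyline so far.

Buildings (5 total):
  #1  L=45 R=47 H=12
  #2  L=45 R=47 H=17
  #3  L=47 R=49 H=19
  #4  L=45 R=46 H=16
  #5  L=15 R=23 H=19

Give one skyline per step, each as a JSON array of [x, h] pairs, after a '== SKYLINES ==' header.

== SKYLINES ==
[[45,12],[47,0]]
[[45,17],[47,0]]
[[45,17],[47,19],[49,0]]
[[45,17],[47,19],[49,0]]
[[15,19],[23,0],[45,17],[47,19],[49,0]]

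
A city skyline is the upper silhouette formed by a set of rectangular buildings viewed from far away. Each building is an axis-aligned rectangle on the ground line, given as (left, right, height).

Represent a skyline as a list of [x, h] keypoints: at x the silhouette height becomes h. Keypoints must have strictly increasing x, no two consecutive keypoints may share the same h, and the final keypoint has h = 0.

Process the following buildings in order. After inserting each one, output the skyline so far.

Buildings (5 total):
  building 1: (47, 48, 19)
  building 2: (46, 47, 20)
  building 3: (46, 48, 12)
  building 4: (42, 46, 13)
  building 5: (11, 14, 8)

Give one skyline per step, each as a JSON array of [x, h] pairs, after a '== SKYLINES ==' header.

== SKYLINES ==
[[47,19],[48,0]]
[[46,20],[47,19],[48,0]]
[[46,20],[47,19],[48,0]]
[[42,13],[46,20],[47,19],[48,0]]
[[11,8],[14,0],[42,13],[46,20],[47,19],[48,0]]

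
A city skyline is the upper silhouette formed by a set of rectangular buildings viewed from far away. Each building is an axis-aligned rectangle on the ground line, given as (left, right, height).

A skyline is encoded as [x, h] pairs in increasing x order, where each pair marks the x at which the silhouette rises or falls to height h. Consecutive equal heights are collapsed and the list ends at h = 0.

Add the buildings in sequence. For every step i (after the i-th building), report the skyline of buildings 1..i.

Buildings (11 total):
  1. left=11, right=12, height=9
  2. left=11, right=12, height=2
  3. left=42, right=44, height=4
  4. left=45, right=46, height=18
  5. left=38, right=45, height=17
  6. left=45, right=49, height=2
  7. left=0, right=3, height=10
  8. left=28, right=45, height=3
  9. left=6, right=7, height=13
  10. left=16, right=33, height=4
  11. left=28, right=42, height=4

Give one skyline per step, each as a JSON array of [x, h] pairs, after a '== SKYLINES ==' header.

== SKYLINES ==
[[11,9],[12,0]]
[[11,9],[12,0]]
[[11,9],[12,0],[42,4],[44,0]]
[[11,9],[12,0],[42,4],[44,0],[45,18],[46,0]]
[[11,9],[12,0],[38,17],[45,18],[46,0]]
[[11,9],[12,0],[38,17],[45,18],[46,2],[49,0]]
[[0,10],[3,0],[11,9],[12,0],[38,17],[45,18],[46,2],[49,0]]
[[0,10],[3,0],[11,9],[12,0],[28,3],[38,17],[45,18],[46,2],[49,0]]
[[0,10],[3,0],[6,13],[7,0],[11,9],[12,0],[28,3],[38,17],[45,18],[46,2],[49,0]]
[[0,10],[3,0],[6,13],[7,0],[11,9],[12,0],[16,4],[33,3],[38,17],[45,18],[46,2],[49,0]]
[[0,10],[3,0],[6,13],[7,0],[11,9],[12,0],[16,4],[38,17],[45,18],[46,2],[49,0]]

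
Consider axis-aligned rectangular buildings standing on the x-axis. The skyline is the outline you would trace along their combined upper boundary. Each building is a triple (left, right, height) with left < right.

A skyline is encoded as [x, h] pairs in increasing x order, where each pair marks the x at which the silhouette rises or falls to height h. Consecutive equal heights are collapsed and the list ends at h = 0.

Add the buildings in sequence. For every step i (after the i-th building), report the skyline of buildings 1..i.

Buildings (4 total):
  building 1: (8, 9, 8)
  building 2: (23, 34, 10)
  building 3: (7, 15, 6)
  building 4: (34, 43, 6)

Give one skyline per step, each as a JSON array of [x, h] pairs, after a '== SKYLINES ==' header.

== SKYLINES ==
[[8,8],[9,0]]
[[8,8],[9,0],[23,10],[34,0]]
[[7,6],[8,8],[9,6],[15,0],[23,10],[34,0]]
[[7,6],[8,8],[9,6],[15,0],[23,10],[34,6],[43,0]]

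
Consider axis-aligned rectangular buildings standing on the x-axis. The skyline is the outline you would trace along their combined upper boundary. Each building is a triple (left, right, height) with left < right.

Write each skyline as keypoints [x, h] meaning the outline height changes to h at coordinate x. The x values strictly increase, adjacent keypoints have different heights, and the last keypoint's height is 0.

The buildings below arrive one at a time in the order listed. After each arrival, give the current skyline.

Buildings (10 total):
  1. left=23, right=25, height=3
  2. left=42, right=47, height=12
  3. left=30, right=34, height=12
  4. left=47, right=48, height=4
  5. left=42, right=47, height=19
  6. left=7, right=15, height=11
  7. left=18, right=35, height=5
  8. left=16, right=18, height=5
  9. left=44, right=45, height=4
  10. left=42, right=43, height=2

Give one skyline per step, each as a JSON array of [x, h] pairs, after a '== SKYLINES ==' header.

== SKYLINES ==
[[23,3],[25,0]]
[[23,3],[25,0],[42,12],[47,0]]
[[23,3],[25,0],[30,12],[34,0],[42,12],[47,0]]
[[23,3],[25,0],[30,12],[34,0],[42,12],[47,4],[48,0]]
[[23,3],[25,0],[30,12],[34,0],[42,19],[47,4],[48,0]]
[[7,11],[15,0],[23,3],[25,0],[30,12],[34,0],[42,19],[47,4],[48,0]]
[[7,11],[15,0],[18,5],[30,12],[34,5],[35,0],[42,19],[47,4],[48,0]]
[[7,11],[15,0],[16,5],[30,12],[34,5],[35,0],[42,19],[47,4],[48,0]]
[[7,11],[15,0],[16,5],[30,12],[34,5],[35,0],[42,19],[47,4],[48,0]]
[[7,11],[15,0],[16,5],[30,12],[34,5],[35,0],[42,19],[47,4],[48,0]]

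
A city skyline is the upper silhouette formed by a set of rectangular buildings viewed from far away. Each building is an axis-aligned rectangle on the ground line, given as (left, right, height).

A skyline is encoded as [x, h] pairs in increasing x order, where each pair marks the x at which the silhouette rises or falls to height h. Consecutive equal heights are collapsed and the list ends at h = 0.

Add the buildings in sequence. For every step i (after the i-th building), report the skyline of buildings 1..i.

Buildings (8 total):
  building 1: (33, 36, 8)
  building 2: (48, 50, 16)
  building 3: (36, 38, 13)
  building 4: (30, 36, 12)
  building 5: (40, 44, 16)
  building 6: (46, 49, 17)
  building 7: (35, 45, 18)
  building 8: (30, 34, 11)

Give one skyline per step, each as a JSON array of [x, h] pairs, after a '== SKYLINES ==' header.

== SKYLINES ==
[[33,8],[36,0]]
[[33,8],[36,0],[48,16],[50,0]]
[[33,8],[36,13],[38,0],[48,16],[50,0]]
[[30,12],[36,13],[38,0],[48,16],[50,0]]
[[30,12],[36,13],[38,0],[40,16],[44,0],[48,16],[50,0]]
[[30,12],[36,13],[38,0],[40,16],[44,0],[46,17],[49,16],[50,0]]
[[30,12],[35,18],[45,0],[46,17],[49,16],[50,0]]
[[30,12],[35,18],[45,0],[46,17],[49,16],[50,0]]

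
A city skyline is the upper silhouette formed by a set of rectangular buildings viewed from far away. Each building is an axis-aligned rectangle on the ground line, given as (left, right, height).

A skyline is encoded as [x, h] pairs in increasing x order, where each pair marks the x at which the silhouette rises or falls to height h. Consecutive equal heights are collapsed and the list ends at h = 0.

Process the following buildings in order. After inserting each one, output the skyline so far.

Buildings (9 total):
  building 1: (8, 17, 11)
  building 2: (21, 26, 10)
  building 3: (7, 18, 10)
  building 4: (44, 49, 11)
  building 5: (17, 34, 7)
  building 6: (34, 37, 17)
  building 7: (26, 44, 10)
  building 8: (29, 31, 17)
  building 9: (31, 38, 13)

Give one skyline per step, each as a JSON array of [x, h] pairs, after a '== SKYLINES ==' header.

== SKYLINES ==
[[8,11],[17,0]]
[[8,11],[17,0],[21,10],[26,0]]
[[7,10],[8,11],[17,10],[18,0],[21,10],[26,0]]
[[7,10],[8,11],[17,10],[18,0],[21,10],[26,0],[44,11],[49,0]]
[[7,10],[8,11],[17,10],[18,7],[21,10],[26,7],[34,0],[44,11],[49,0]]
[[7,10],[8,11],[17,10],[18,7],[21,10],[26,7],[34,17],[37,0],[44,11],[49,0]]
[[7,10],[8,11],[17,10],[18,7],[21,10],[34,17],[37,10],[44,11],[49,0]]
[[7,10],[8,11],[17,10],[18,7],[21,10],[29,17],[31,10],[34,17],[37,10],[44,11],[49,0]]
[[7,10],[8,11],[17,10],[18,7],[21,10],[29,17],[31,13],[34,17],[37,13],[38,10],[44,11],[49,0]]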